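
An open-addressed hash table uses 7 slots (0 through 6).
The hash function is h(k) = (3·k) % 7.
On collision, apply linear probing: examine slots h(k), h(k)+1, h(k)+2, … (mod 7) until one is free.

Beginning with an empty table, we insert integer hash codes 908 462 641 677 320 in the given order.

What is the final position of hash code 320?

Insert 908: h=1, slot 1 empty -> index 1.
Insert 462: h=0, slot 0 empty -> index 0.
Insert 641: h=5, slot 5 empty -> index 5.
Insert 677: h=1, slot 1 occupied -> index 2.
Insert 320: h=1, slots 1,2 occupied -> index 3.
Table: [462, 908, 677, 320, ., 641, .]

3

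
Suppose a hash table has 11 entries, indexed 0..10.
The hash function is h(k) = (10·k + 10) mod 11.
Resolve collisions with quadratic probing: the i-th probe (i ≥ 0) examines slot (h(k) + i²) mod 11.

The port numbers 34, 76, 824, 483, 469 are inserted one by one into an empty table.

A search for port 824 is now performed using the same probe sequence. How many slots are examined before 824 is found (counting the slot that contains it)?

2

Insert 34: h=9, slot 9 empty → index 9.
Insert 76: h=0, slot 0 empty → index 0.
Insert 824: h=0, slot 0 occupied → index 1.
Insert 483: h=0, slots 0,1 occupied → index 4.
Insert 469: h=3, slot 3 empty → index 3.
Table: [76, 824, ∅, 469, 483, ∅, ∅, ∅, ∅, 34, ∅]
Lookup 824: h=0, probe 0,1 → found at 1.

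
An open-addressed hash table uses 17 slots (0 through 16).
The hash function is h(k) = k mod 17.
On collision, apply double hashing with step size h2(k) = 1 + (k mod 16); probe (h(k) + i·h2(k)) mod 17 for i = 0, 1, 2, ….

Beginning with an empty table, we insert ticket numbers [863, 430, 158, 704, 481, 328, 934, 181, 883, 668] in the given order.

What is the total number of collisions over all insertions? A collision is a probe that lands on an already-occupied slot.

9

863: h=13 => slot 13
430: h=5 => slot 5
158: h=5, h2=15, probe 5,3 => slot 3
704: h=7 => slot 7
481: h=5, h2=2, probe 5,7,9 => slot 9
328: h=5, h2=9, probe 5,14 => slot 14
934: h=16 => slot 16
181: h=11 => slot 11
883: h=16, h2=4, probe 16,3,7,11,15 => slot 15
668: h=5, h2=13, probe 5,1 => slot 1
Table: [-, 668, -, 158, -, 430, -, 704, -, 481, -, 181, -, 863, 328, 883, 934]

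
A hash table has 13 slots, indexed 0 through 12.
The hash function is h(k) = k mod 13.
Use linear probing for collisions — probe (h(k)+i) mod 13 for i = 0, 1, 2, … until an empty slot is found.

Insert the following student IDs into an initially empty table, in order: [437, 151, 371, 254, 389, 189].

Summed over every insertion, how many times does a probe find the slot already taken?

8

437: h=8 => slot 8
151: h=8, probe 8,9 => slot 9
371: h=7 => slot 7
254: h=7, probe 7,8,9,10 => slot 10
389: h=12 => slot 12
189: h=7, probe 7,8,9,10,11 => slot 11
Table: [., ., ., ., ., ., ., 371, 437, 151, 254, 189, 389]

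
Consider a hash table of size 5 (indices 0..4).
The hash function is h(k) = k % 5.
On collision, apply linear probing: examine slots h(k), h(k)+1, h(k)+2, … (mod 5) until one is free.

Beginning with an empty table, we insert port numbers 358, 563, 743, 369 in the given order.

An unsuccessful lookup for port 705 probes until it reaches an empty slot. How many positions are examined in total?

3

358: h=3 → slot 3
563: h=3, probe 3,4 → slot 4
743: h=3, probe 3,4,0 → slot 0
369: h=4, probe 4,0,1 → slot 1
Table: [743, 369, -, 358, 563]
Lookup 705: h=0, probe 0,1,2 → slot 2 empty, not found.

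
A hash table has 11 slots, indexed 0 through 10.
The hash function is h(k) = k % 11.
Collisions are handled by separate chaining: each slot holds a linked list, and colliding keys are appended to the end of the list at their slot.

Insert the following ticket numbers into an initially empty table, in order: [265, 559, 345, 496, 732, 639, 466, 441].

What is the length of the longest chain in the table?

265 -> bucket 1
559 -> bucket 9
345 -> bucket 4
496 -> bucket 1 (collision)
732 -> bucket 6
639 -> bucket 1 (collision)
466 -> bucket 4 (collision)
441 -> bucket 1 (collision)
Final buckets:
0: -
1: 265 -> 496 -> 639 -> 441
2: -
3: -
4: 345 -> 466
5: -
6: 732
7: -
8: -
9: 559
10: -

4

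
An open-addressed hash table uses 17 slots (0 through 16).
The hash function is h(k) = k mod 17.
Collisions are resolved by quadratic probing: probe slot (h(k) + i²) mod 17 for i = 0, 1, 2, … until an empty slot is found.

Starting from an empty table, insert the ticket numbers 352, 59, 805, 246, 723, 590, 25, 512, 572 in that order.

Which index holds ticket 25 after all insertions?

0

352 hashes to 12; slot 12 is free -> place at 12.
59 hashes to 8; slot 8 is free -> place at 8.
805 hashes to 6; slot 6 is free -> place at 6.
246 hashes to 8; 8 taken -> place at 9.
723 hashes to 9; 9 taken -> place at 10.
590 hashes to 12; 12 taken -> place at 13.
25 hashes to 8; 8,9,12 taken -> place at 0.
512 hashes to 2; slot 2 is free -> place at 2.
572 hashes to 11; slot 11 is free -> place at 11.
Table: [25, -, 512, -, -, -, 805, -, 59, 246, 723, 572, 352, 590, -, -, -]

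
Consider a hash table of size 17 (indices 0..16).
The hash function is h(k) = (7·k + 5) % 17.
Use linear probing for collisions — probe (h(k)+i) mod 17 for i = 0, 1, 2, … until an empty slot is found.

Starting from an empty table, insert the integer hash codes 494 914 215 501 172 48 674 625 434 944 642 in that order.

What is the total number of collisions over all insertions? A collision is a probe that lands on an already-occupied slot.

Insert 494: h=12, slot 12 empty → index 12.
Insert 914: h=11, slot 11 empty → index 11.
Insert 215: h=14, slot 14 empty → index 14.
Insert 501: h=10, slot 10 empty → index 10.
Insert 172: h=2, slot 2 empty → index 2.
Insert 48: h=1, slot 1 empty → index 1.
Insert 674: h=14, slot 14 occupied → index 15.
Insert 625: h=11, slots 11,12 occupied → index 13.
Insert 434: h=0, slot 0 empty → index 0.
Insert 944: h=0, slots 0,1,2 occupied → index 3.
Insert 642: h=11, slots 11,12,13,14,15 occupied → index 16.
Table: [434, 48, 172, 944, —, —, —, —, —, —, 501, 914, 494, 625, 215, 674, 642]

11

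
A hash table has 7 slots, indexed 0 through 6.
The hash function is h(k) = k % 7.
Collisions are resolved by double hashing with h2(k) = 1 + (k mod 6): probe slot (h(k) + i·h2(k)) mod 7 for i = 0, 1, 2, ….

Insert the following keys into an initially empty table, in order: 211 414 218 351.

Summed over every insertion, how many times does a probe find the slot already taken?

211: h=1 → slot 1
414: h=1, h2=1, probe 1,2 → slot 2
218: h=1, h2=3, probe 1,4 → slot 4
351: h=1, h2=4, probe 1,5 → slot 5
Table: [-, 211, 414, -, 218, 351, -]

3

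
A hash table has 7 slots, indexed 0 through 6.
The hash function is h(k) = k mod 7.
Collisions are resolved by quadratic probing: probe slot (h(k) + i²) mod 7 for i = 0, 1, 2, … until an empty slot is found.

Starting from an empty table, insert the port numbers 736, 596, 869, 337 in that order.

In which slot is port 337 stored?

3

Insert 736: h=1, slot 1 empty → index 1.
Insert 596: h=1, slot 1 occupied → index 2.
Insert 869: h=1, slots 1,2 occupied → index 5.
Insert 337: h=1, slots 1,2,5 occupied → index 3.
Table: [∅, 736, 596, 337, ∅, 869, ∅]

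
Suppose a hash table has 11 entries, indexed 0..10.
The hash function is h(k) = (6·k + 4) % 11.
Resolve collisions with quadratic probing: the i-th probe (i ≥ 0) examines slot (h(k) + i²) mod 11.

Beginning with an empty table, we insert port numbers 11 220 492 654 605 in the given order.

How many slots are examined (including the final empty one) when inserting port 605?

11: h=4 → slot 4
220: h=4, probe 4,5 → slot 5
492: h=8 → slot 8
654: h=1 → slot 1
605: h=4, probe 4,5,8,2 → slot 2
Table: [—, 654, 605, —, 11, 220, —, —, 492, —, —]

4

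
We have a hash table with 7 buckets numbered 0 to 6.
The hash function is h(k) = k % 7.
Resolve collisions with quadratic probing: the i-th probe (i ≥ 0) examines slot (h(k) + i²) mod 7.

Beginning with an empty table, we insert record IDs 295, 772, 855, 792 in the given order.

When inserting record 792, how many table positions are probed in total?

4

295: h=1 => slot 1
772: h=2 => slot 2
855: h=1, probe 1,2,5 => slot 5
792: h=1, probe 1,2,5,3 => slot 3
Table: [_, 295, 772, 792, _, 855, _]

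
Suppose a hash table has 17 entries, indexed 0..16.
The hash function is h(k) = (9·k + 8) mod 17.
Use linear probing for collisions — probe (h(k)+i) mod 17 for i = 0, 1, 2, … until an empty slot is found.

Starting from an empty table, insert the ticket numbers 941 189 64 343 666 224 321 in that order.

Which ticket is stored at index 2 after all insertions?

666

941: h=11 => slot 11
189: h=9 => slot 9
64: h=6 => slot 6
343: h=1 => slot 1
666: h=1, probe 1,2 => slot 2
224: h=1, probe 1,2,3 => slot 3
321: h=7 => slot 7
Table: [-, 343, 666, 224, -, -, 64, 321, -, 189, -, 941, -, -, -, -, -]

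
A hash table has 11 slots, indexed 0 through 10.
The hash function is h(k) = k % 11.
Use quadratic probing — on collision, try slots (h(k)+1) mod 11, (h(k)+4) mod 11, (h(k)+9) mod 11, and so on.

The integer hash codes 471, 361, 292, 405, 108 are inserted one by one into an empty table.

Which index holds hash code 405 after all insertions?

471: h=9 => slot 9
361: h=9, probe 9,10 => slot 10
292: h=6 => slot 6
405: h=9, probe 9,10,2 => slot 2
108: h=9, probe 9,10,2,7 => slot 7
Table: [—, —, 405, —, —, —, 292, 108, —, 471, 361]

2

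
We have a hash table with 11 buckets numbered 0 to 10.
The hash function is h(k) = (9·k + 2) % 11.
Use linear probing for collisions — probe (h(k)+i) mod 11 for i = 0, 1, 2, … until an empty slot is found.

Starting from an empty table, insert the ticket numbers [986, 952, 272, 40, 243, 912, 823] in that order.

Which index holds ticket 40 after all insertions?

0

986 hashes to 10; slot 10 is free → place at 10.
952 hashes to 1; slot 1 is free → place at 1.
272 hashes to 8; slot 8 is free → place at 8.
40 hashes to 10; 10 taken → place at 0.
243 hashes to 0; 0,1 taken → place at 2.
912 hashes to 4; slot 4 is free → place at 4.
823 hashes to 6; slot 6 is free → place at 6.
Table: [40, 952, 243, ∅, 912, ∅, 823, ∅, 272, ∅, 986]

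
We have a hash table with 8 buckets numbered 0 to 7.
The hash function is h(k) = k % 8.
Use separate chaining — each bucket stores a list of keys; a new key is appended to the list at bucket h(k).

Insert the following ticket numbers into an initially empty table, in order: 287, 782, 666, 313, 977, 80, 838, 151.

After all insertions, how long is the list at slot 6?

2

287 → bucket 7
782 → bucket 6
666 → bucket 2
313 → bucket 1
977 → bucket 1 (collision)
80 → bucket 0
838 → bucket 6 (collision)
151 → bucket 7 (collision)
Final buckets:
0: 80
1: 313 -> 977
2: 666
3: ∅
4: ∅
5: ∅
6: 782 -> 838
7: 287 -> 151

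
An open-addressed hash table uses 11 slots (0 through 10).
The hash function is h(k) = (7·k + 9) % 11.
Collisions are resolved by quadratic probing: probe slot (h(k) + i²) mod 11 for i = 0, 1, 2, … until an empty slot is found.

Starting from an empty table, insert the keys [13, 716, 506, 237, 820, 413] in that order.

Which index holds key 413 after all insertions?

0

13: h=1 -> slot 1
716: h=5 -> slot 5
506: h=9 -> slot 9
237: h=7 -> slot 7
820: h=7, probe 7,8 -> slot 8
413: h=7, probe 7,8,0 -> slot 0
Table: [413, 13, —, —, —, 716, —, 237, 820, 506, —]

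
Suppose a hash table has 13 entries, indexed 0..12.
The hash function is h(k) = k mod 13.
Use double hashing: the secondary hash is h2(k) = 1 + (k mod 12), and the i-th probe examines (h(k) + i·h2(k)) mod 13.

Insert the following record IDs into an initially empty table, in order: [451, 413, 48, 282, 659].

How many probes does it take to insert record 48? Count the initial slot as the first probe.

Insert 451: h=9, slot 9 empty → index 9.
Insert 413: h=10, slot 10 empty → index 10.
Insert 48: h=9, h2=1, slots 9,10 occupied → index 11.
Insert 282: h=9, h2=7, slot 9 occupied → index 3.
Insert 659: h=9, h2=12, slot 9 occupied → index 8.
Table: [_, _, _, 282, _, _, _, _, 659, 451, 413, 48, _]

3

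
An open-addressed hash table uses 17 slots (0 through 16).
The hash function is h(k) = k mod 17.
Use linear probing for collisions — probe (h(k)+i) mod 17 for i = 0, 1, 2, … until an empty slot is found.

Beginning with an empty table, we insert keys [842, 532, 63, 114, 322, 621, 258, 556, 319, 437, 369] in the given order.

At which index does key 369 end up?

1

Insert 842: h=9, slot 9 empty → index 9.
Insert 532: h=5, slot 5 empty → index 5.
Insert 63: h=12, slot 12 empty → index 12.
Insert 114: h=12, slot 12 occupied → index 13.
Insert 322: h=16, slot 16 empty → index 16.
Insert 621: h=9, slot 9 occupied → index 10.
Insert 258: h=3, slot 3 empty → index 3.
Insert 556: h=12, slots 12,13 occupied → index 14.
Insert 319: h=13, slots 13,14 occupied → index 15.
Insert 437: h=12, slots 12,13,14,15,16 occupied → index 0.
Insert 369: h=12, slots 12,13,14,15,16,0 occupied → index 1.
Table: [437, 369, ., 258, ., 532, ., ., ., 842, 621, ., 63, 114, 556, 319, 322]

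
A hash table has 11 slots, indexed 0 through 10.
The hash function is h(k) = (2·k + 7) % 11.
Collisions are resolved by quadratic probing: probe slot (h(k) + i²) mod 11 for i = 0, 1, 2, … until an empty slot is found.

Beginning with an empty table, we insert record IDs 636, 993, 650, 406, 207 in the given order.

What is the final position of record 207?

4

636 hashes to 3; slot 3 is free -> place at 3.
993 hashes to 2; slot 2 is free -> place at 2.
650 hashes to 9; slot 9 is free -> place at 9.
406 hashes to 5; slot 5 is free -> place at 5.
207 hashes to 3; 3 taken -> place at 4.
Table: [—, —, 993, 636, 207, 406, —, —, —, 650, —]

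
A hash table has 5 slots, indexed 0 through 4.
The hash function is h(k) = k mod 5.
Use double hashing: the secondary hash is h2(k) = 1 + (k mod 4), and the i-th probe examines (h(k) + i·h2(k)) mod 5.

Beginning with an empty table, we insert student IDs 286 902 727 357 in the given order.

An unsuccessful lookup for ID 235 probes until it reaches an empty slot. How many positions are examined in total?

286 hashes to 1; slot 1 is free => place at 1.
902 hashes to 2; slot 2 is free => place at 2.
727 hashes to 2, h2=4; 2,1 taken => place at 0.
357 hashes to 2, h2=2; 2 taken => place at 4.
Table: [727, 286, 902, —, 357]
Lookup 235: h=0, h2=4, probe 0,4,3 → slot 3 empty, not found.

3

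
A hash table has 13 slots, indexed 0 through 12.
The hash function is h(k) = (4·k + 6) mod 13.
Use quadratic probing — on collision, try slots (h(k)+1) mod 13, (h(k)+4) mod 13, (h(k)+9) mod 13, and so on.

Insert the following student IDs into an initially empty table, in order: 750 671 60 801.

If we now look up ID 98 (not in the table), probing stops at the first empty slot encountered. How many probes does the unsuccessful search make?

750: h=3 → slot 3
671: h=12 → slot 12
60: h=12, probe 12,0 → slot 0
801: h=12, probe 12,0,3,8 → slot 8
Table: [60, —, —, 750, —, —, —, —, 801, —, —, —, 671]
Lookup 98: h=8, probe 8,9 → slot 9 empty, not found.

2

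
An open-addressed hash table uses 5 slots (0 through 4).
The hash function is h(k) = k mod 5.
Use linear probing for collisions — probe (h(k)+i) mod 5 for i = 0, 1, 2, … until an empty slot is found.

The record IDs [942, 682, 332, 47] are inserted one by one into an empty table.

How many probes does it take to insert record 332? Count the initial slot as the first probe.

3

942: h=2 -> slot 2
682: h=2, probe 2,3 -> slot 3
332: h=2, probe 2,3,4 -> slot 4
47: h=2, probe 2,3,4,0 -> slot 0
Table: [47, ., 942, 682, 332]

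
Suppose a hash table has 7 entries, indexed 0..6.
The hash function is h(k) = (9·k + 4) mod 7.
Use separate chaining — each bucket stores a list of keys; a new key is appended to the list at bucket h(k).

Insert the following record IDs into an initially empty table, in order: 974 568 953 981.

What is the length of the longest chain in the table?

4

Insert 974: h=6, bucket 6 empty -> new chain.
Insert 568: h=6, bucket 6 nonempty -> append to chain.
Insert 953: h=6, bucket 6 nonempty -> append to chain.
Insert 981: h=6, bucket 6 nonempty -> append to chain.
Final buckets:
0: .
1: .
2: .
3: .
4: .
5: .
6: 974 -> 568 -> 953 -> 981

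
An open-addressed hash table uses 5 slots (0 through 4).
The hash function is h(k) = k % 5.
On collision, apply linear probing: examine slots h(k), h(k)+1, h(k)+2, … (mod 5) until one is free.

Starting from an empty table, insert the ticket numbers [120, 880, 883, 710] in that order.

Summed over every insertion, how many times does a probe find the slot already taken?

3

120: h=0 => slot 0
880: h=0, probe 0,1 => slot 1
883: h=3 => slot 3
710: h=0, probe 0,1,2 => slot 2
Table: [120, 880, 710, 883, ∅]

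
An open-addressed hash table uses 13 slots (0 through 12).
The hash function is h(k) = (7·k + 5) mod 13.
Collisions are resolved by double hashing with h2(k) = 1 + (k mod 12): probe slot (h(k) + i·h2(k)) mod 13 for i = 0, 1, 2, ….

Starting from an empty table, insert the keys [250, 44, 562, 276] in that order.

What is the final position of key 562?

Insert 250: h=0, slot 0 empty → index 0.
Insert 44: h=1, slot 1 empty → index 1.
Insert 562: h=0, h2=11, slot 0 occupied → index 11.
Insert 276: h=0, h2=1, slots 0,1 occupied → index 2.
Table: [250, 44, 276, -, -, -, -, -, -, -, -, 562, -]

11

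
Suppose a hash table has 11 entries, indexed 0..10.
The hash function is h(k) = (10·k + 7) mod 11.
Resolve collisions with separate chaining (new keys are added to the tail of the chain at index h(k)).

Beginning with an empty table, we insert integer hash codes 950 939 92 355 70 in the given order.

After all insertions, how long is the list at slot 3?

950 → bucket 3
939 → bucket 3 (collision)
92 → bucket 3 (collision)
355 → bucket 4
70 → bucket 3 (collision)
Final buckets:
0: ∅
1: ∅
2: ∅
3: 950 -> 939 -> 92 -> 70
4: 355
5: ∅
6: ∅
7: ∅
8: ∅
9: ∅
10: ∅

4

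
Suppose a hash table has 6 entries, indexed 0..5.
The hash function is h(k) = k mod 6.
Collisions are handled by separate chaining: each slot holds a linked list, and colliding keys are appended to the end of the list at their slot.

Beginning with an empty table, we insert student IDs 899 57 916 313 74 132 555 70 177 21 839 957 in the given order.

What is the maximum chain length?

5

899 → bucket 5
57 → bucket 3
916 → bucket 4
313 → bucket 1
74 → bucket 2
132 → bucket 0
555 → bucket 3 (collision)
70 → bucket 4 (collision)
177 → bucket 3 (collision)
21 → bucket 3 (collision)
839 → bucket 5 (collision)
957 → bucket 3 (collision)
Final buckets:
0: 132
1: 313
2: 74
3: 57 -> 555 -> 177 -> 21 -> 957
4: 916 -> 70
5: 899 -> 839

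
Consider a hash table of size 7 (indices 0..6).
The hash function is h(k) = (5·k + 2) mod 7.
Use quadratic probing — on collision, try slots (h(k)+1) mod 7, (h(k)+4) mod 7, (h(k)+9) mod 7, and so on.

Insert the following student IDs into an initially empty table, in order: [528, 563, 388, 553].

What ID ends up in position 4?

528: h=3 => slot 3
563: h=3, probe 3,4 => slot 4
388: h=3, probe 3,4,0 => slot 0
553: h=2 => slot 2
Table: [388, ., 553, 528, 563, ., .]

563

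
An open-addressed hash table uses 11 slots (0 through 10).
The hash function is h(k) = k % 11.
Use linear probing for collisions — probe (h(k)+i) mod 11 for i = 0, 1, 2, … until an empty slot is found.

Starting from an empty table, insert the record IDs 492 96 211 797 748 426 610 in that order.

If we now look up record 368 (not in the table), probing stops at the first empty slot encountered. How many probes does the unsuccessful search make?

Insert 492: h=8, slot 8 empty -> index 8.
Insert 96: h=8, slot 8 occupied -> index 9.
Insert 211: h=2, slot 2 empty -> index 2.
Insert 797: h=5, slot 5 empty -> index 5.
Insert 748: h=0, slot 0 empty -> index 0.
Insert 426: h=8, slots 8,9 occupied -> index 10.
Insert 610: h=5, slot 5 occupied -> index 6.
Table: [748, -, 211, -, -, 797, 610, -, 492, 96, 426]
Lookup 368: h=5, probe 5,6,7 → slot 7 empty, not found.

3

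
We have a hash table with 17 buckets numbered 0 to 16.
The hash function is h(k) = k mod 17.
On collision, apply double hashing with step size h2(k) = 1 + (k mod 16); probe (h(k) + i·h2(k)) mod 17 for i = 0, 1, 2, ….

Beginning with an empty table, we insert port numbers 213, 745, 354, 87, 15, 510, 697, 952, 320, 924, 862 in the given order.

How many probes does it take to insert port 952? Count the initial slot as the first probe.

3

Insert 213: h=9, slot 9 empty => index 9.
Insert 745: h=14, slot 14 empty => index 14.
Insert 354: h=14, h2=3, slot 14 occupied => index 0.
Insert 87: h=2, slot 2 empty => index 2.
Insert 15: h=15, slot 15 empty => index 15.
Insert 510: h=0, h2=15, slots 0,15 occupied => index 13.
Insert 697: h=0, h2=10, slot 0 occupied => index 10.
Insert 952: h=0, h2=9, slots 0,9 occupied => index 1.
Insert 320: h=14, h2=1, slots 14,15 occupied => index 16.
Insert 924: h=6, slot 6 empty => index 6.
Insert 862: h=12, slot 12 empty => index 12.
Table: [354, 952, 87, -, -, -, 924, -, -, 213, 697, -, 862, 510, 745, 15, 320]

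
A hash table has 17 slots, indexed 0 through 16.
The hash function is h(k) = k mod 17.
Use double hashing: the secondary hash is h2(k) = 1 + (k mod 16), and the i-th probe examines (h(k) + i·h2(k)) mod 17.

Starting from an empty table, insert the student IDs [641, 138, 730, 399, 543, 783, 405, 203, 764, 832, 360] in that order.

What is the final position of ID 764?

641: h=12 → slot 12
138: h=2 → slot 2
730: h=16 → slot 16
399: h=8 → slot 8
543: h=16, h2=16, probe 16,15 → slot 15
783: h=1 → slot 1
405: h=14 → slot 14
203: h=16, h2=12, probe 16,11 → slot 11
764: h=16, h2=13, probe 16,12,8,4 → slot 4
832: h=16, h2=1, probe 16,0 → slot 0
360: h=3 → slot 3
Table: [832, 783, 138, 360, 764, _, _, _, 399, _, _, 203, 641, _, 405, 543, 730]

4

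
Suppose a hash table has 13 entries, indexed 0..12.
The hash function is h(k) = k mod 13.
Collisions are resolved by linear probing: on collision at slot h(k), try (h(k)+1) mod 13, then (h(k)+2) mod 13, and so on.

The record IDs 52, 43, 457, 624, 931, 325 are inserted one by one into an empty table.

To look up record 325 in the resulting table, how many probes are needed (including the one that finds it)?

4

Insert 52: h=0, slot 0 empty → index 0.
Insert 43: h=4, slot 4 empty → index 4.
Insert 457: h=2, slot 2 empty → index 2.
Insert 624: h=0, slot 0 occupied → index 1.
Insert 931: h=8, slot 8 empty → index 8.
Insert 325: h=0, slots 0,1,2 occupied → index 3.
Table: [52, 624, 457, 325, 43, ., ., ., 931, ., ., ., .]
Lookup 325: h=0, probe 0,1,2,3 → found at 3.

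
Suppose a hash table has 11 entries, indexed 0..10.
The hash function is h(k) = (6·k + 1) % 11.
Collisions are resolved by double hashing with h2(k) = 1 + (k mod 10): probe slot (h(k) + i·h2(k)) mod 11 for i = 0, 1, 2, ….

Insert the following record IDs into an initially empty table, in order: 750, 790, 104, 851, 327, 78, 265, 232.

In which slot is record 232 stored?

Insert 750: h=2, slot 2 empty => index 2.
Insert 790: h=0, slot 0 empty => index 0.
Insert 104: h=9, slot 9 empty => index 9.
Insert 851: h=3, slot 3 empty => index 3.
Insert 327: h=5, slot 5 empty => index 5.
Insert 78: h=7, slot 7 empty => index 7.
Insert 265: h=7, h2=6, slots 7,2 occupied => index 8.
Insert 232: h=7, h2=3, slot 7 occupied => index 10.
Table: [790, ∅, 750, 851, ∅, 327, ∅, 78, 265, 104, 232]

10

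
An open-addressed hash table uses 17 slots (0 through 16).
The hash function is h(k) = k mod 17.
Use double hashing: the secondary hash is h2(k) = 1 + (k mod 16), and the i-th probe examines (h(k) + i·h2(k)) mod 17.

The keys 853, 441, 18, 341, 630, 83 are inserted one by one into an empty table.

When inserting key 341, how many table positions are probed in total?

2

853 hashes to 3; slot 3 is free => place at 3.
441 hashes to 16; slot 16 is free => place at 16.
18 hashes to 1; slot 1 is free => place at 1.
341 hashes to 1, h2=6; 1 taken => place at 7.
630 hashes to 1, h2=7; 1 taken => place at 8.
83 hashes to 15; slot 15 is free => place at 15.
Table: [∅, 18, ∅, 853, ∅, ∅, ∅, 341, 630, ∅, ∅, ∅, ∅, ∅, ∅, 83, 441]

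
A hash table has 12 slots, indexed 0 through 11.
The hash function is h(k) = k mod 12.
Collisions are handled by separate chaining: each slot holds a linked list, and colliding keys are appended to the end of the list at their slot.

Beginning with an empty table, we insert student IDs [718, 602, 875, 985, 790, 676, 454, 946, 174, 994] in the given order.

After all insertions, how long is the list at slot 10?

718 → bucket 10
602 → bucket 2
875 → bucket 11
985 → bucket 1
790 → bucket 10 (collision)
676 → bucket 4
454 → bucket 10 (collision)
946 → bucket 10 (collision)
174 → bucket 6
994 → bucket 10 (collision)
Final buckets:
0: ∅
1: 985
2: 602
3: ∅
4: 676
5: ∅
6: 174
7: ∅
8: ∅
9: ∅
10: 718 -> 790 -> 454 -> 946 -> 994
11: 875

5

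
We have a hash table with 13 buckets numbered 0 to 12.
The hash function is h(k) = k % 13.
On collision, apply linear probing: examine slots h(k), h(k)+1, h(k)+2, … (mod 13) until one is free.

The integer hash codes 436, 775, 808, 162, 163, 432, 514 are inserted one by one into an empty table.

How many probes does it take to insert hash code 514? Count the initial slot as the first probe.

Insert 436: h=7, slot 7 empty -> index 7.
Insert 775: h=8, slot 8 empty -> index 8.
Insert 808: h=2, slot 2 empty -> index 2.
Insert 162: h=6, slot 6 empty -> index 6.
Insert 163: h=7, slots 7,8 occupied -> index 9.
Insert 432: h=3, slot 3 empty -> index 3.
Insert 514: h=7, slots 7,8,9 occupied -> index 10.
Table: [—, —, 808, 432, —, —, 162, 436, 775, 163, 514, —, —]

4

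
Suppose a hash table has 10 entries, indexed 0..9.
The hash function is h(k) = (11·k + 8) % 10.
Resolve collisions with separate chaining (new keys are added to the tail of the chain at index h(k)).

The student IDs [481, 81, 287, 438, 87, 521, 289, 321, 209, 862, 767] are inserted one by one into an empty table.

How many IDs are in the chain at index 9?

Insert 481: h=9, bucket 9 empty → new chain.
Insert 81: h=9, bucket 9 nonempty → append to chain.
Insert 287: h=5, bucket 5 empty → new chain.
Insert 438: h=6, bucket 6 empty → new chain.
Insert 87: h=5, bucket 5 nonempty → append to chain.
Insert 521: h=9, bucket 9 nonempty → append to chain.
Insert 289: h=7, bucket 7 empty → new chain.
Insert 321: h=9, bucket 9 nonempty → append to chain.
Insert 209: h=7, bucket 7 nonempty → append to chain.
Insert 862: h=0, bucket 0 empty → new chain.
Insert 767: h=5, bucket 5 nonempty → append to chain.
Final buckets:
0: 862
1: _
2: _
3: _
4: _
5: 287 -> 87 -> 767
6: 438
7: 289 -> 209
8: _
9: 481 -> 81 -> 521 -> 321

4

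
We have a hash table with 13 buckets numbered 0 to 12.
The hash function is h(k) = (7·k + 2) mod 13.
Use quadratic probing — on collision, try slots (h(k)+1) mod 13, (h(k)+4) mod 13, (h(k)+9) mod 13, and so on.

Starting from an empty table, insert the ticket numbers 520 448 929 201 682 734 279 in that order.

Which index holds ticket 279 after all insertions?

4

520: h=2 → slot 2
448: h=5 → slot 5
929: h=5, probe 5,6 → slot 6
201: h=5, probe 5,6,9 → slot 9
682: h=5, probe 5,6,9,1 → slot 1
734: h=5, probe 5,6,9,1,8 → slot 8
279: h=5, probe 5,6,9,1,8,4 → slot 4
Table: [., 682, 520, ., 279, 448, 929, ., 734, 201, ., ., .]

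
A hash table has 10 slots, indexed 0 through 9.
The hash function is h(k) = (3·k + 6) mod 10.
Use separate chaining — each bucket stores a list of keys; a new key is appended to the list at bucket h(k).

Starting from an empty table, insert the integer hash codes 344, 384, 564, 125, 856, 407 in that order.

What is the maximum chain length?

344 → bucket 8
384 → bucket 8 (collision)
564 → bucket 8 (collision)
125 → bucket 1
856 → bucket 4
407 → bucket 7
Final buckets:
0: .
1: 125
2: .
3: .
4: 856
5: .
6: .
7: 407
8: 344 -> 384 -> 564
9: .

3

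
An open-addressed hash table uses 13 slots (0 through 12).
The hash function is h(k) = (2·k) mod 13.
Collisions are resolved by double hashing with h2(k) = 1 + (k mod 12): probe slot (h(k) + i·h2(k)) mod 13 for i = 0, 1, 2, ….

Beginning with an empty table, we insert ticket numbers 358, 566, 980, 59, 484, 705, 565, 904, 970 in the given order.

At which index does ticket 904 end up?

11

Insert 358: h=1, slot 1 empty => index 1.
Insert 566: h=1, h2=3, slot 1 occupied => index 4.
Insert 980: h=10, slot 10 empty => index 10.
Insert 59: h=1, h2=12, slot 1 occupied => index 0.
Insert 484: h=6, slot 6 empty => index 6.
Insert 705: h=6, h2=10, slot 6 occupied => index 3.
Insert 565: h=12, slot 12 empty => index 12.
Insert 904: h=1, h2=5, slots 1,6 occupied => index 11.
Insert 970: h=3, h2=11, slots 3,1,12,10 occupied => index 8.
Table: [59, 358, ∅, 705, 566, ∅, 484, ∅, 970, ∅, 980, 904, 565]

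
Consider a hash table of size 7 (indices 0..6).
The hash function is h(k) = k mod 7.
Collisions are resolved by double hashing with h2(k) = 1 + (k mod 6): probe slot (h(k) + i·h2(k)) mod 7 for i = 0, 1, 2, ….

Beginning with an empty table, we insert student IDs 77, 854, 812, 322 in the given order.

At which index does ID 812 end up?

6

77 hashes to 0; slot 0 is free => place at 0.
854 hashes to 0, h2=3; 0 taken => place at 3.
812 hashes to 0, h2=3; 0,3 taken => place at 6.
322 hashes to 0, h2=5; 0 taken => place at 5.
Table: [77, ., ., 854, ., 322, 812]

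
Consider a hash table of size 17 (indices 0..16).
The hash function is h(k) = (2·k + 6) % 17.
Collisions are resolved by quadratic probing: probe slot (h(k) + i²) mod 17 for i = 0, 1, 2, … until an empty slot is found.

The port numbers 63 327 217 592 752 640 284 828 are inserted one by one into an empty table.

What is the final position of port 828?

12

63: h=13 → slot 13
327: h=14 → slot 14
217: h=15 → slot 15
592: h=0 → slot 0
752: h=14, probe 14,15,1 → slot 1
640: h=11 → slot 11
284: h=13, probe 13,14,0,5 → slot 5
828: h=13, probe 13,14,0,5,12 → slot 12
Table: [592, 752, _, _, _, 284, _, _, _, _, _, 640, 828, 63, 327, 217, _]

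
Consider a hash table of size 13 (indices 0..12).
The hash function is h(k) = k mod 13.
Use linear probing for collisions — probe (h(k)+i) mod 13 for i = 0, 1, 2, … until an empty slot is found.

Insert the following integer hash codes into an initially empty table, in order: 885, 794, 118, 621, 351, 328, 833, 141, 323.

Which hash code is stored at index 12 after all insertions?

323

885: h=1 -> slot 1
794: h=1, probe 1,2 -> slot 2
118: h=1, probe 1,2,3 -> slot 3
621: h=10 -> slot 10
351: h=0 -> slot 0
328: h=3, probe 3,4 -> slot 4
833: h=1, probe 1,2,3,4,5 -> slot 5
141: h=11 -> slot 11
323: h=11, probe 11,12 -> slot 12
Table: [351, 885, 794, 118, 328, 833, ., ., ., ., 621, 141, 323]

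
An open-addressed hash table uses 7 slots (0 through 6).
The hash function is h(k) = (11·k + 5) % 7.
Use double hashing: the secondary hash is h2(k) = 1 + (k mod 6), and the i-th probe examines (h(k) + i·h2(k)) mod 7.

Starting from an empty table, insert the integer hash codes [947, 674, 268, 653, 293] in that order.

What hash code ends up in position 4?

Insert 947: h=6, slot 6 empty -> index 6.
Insert 674: h=6, h2=3, slot 6 occupied -> index 2.
Insert 268: h=6, h2=5, slot 6 occupied -> index 4.
Insert 653: h=6, h2=6, slot 6 occupied -> index 5.
Insert 293: h=1, slot 1 empty -> index 1.
Table: [∅, 293, 674, ∅, 268, 653, 947]

268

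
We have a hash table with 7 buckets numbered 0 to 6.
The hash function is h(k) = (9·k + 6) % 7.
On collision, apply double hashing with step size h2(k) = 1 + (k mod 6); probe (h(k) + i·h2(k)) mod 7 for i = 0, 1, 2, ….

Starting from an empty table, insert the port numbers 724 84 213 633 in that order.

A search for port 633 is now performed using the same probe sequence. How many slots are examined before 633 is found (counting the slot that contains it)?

4

Insert 724: h=5, slot 5 empty -> index 5.
Insert 84: h=6, slot 6 empty -> index 6.
Insert 213: h=5, h2=4, slot 5 occupied -> index 2.
Insert 633: h=5, h2=4, slots 5,2,6 occupied -> index 3.
Table: [-, -, 213, 633, -, 724, 84]
Lookup 633: h=5, h2=4, probe 5,2,6,3 → found at 3.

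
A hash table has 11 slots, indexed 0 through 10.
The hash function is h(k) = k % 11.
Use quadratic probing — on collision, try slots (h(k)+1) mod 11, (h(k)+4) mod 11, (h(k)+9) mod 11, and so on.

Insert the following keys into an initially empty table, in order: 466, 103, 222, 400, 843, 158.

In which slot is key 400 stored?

466 hashes to 4; slot 4 is free → place at 4.
103 hashes to 4; 4 taken → place at 5.
222 hashes to 2; slot 2 is free → place at 2.
400 hashes to 4; 4,5 taken → place at 8.
843 hashes to 7; slot 7 is free → place at 7.
158 hashes to 4; 4,5,8,2 taken → place at 9.
Table: [., ., 222, ., 466, 103, ., 843, 400, 158, .]

8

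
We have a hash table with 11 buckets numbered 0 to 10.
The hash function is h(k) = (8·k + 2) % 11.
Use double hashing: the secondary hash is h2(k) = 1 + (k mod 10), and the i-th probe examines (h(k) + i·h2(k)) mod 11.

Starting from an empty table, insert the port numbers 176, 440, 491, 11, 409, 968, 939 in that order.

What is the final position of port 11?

Insert 176: h=2, slot 2 empty -> index 2.
Insert 440: h=2, h2=1, slot 2 occupied -> index 3.
Insert 491: h=3, h2=2, slot 3 occupied -> index 5.
Insert 11: h=2, h2=2, slot 2 occupied -> index 4.
Insert 409: h=7, slot 7 empty -> index 7.
Insert 968: h=2, h2=9, slot 2 occupied -> index 0.
Insert 939: h=1, slot 1 empty -> index 1.
Table: [968, 939, 176, 440, 11, 491, —, 409, —, —, —]

4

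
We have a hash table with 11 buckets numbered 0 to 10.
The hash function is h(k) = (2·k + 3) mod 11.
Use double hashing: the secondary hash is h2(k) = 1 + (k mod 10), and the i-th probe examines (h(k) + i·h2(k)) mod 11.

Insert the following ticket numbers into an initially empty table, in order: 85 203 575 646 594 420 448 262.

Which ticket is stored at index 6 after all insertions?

85: h=8 → slot 8
203: h=2 → slot 2
575: h=9 → slot 9
646: h=8, h2=7, probe 8,4 → slot 4
594: h=3 → slot 3
420: h=7 → slot 7
448: h=8, h2=9, probe 8,6 → slot 6
262: h=10 → slot 10
Table: [-, -, 203, 594, 646, -, 448, 420, 85, 575, 262]

448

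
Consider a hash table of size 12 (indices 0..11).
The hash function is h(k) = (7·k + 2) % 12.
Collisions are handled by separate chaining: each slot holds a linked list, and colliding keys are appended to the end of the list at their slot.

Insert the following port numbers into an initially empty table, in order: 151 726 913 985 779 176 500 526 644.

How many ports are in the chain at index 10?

3

Insert 151: h=3, bucket 3 empty -> new chain.
Insert 726: h=8, bucket 8 empty -> new chain.
Insert 913: h=9, bucket 9 empty -> new chain.
Insert 985: h=9, bucket 9 nonempty -> append to chain.
Insert 779: h=7, bucket 7 empty -> new chain.
Insert 176: h=10, bucket 10 empty -> new chain.
Insert 500: h=10, bucket 10 nonempty -> append to chain.
Insert 526: h=0, bucket 0 empty -> new chain.
Insert 644: h=10, bucket 10 nonempty -> append to chain.
Final buckets:
0: 526
1: -
2: -
3: 151
4: -
5: -
6: -
7: 779
8: 726
9: 913 -> 985
10: 176 -> 500 -> 644
11: -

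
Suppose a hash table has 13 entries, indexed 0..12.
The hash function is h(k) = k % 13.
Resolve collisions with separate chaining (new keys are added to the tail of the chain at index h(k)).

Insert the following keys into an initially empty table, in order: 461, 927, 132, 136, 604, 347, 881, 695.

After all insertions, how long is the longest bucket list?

Insert 461: h=6, bucket 6 empty -> new chain.
Insert 927: h=4, bucket 4 empty -> new chain.
Insert 132: h=2, bucket 2 empty -> new chain.
Insert 136: h=6, bucket 6 nonempty -> append to chain.
Insert 604: h=6, bucket 6 nonempty -> append to chain.
Insert 347: h=9, bucket 9 empty -> new chain.
Insert 881: h=10, bucket 10 empty -> new chain.
Insert 695: h=6, bucket 6 nonempty -> append to chain.
Final buckets:
0: -
1: -
2: 132
3: -
4: 927
5: -
6: 461 -> 136 -> 604 -> 695
7: -
8: -
9: 347
10: 881
11: -
12: -

4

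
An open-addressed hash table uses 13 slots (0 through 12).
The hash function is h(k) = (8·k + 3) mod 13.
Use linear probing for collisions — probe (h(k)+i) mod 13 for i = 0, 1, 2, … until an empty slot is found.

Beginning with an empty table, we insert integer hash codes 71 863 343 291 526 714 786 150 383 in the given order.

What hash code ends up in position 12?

71

71: h=12 -> slot 12
863: h=4 -> slot 4
343: h=4, probe 4,5 -> slot 5
291: h=4, probe 4,5,6 -> slot 6
526: h=12, probe 12,0 -> slot 0
714: h=8 -> slot 8
786: h=12, probe 12,0,1 -> slot 1
150: h=7 -> slot 7
383: h=12, probe 12,0,1,2 -> slot 2
Table: [526, 786, 383, -, 863, 343, 291, 150, 714, -, -, -, 71]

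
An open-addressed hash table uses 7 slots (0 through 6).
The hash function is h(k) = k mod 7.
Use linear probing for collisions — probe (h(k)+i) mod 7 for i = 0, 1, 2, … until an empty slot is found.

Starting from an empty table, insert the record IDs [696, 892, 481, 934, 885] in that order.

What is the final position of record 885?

0

Insert 696: h=3, slot 3 empty -> index 3.
Insert 892: h=3, slot 3 occupied -> index 4.
Insert 481: h=5, slot 5 empty -> index 5.
Insert 934: h=3, slots 3,4,5 occupied -> index 6.
Insert 885: h=3, slots 3,4,5,6 occupied -> index 0.
Table: [885, ∅, ∅, 696, 892, 481, 934]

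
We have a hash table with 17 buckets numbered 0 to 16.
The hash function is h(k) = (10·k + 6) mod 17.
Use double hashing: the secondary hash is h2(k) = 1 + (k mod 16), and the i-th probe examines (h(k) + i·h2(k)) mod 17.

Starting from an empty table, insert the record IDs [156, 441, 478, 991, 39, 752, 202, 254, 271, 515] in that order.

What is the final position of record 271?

Insert 156: h=2, slot 2 empty -> index 2.
Insert 441: h=13, slot 13 empty -> index 13.
Insert 478: h=9, slot 9 empty -> index 9.
Insert 991: h=5, slot 5 empty -> index 5.
Insert 39: h=5, h2=8, slots 5,13 occupied -> index 4.
Insert 752: h=12, slot 12 empty -> index 12.
Insert 202: h=3, slot 3 empty -> index 3.
Insert 254: h=13, h2=15, slot 13 occupied -> index 11.
Insert 271: h=13, h2=16, slots 13,12,11 occupied -> index 10.
Insert 515: h=5, h2=4, slots 5,9,13 occupied -> index 0.
Table: [515, ∅, 156, 202, 39, 991, ∅, ∅, ∅, 478, 271, 254, 752, 441, ∅, ∅, ∅]

10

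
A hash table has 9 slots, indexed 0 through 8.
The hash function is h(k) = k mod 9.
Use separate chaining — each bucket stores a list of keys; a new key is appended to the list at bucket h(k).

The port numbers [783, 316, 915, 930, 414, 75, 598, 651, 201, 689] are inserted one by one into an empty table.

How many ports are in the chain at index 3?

4

783 → bucket 0
316 → bucket 1
915 → bucket 6
930 → bucket 3
414 → bucket 0 (collision)
75 → bucket 3 (collision)
598 → bucket 4
651 → bucket 3 (collision)
201 → bucket 3 (collision)
689 → bucket 5
Final buckets:
0: 783 -> 414
1: 316
2: —
3: 930 -> 75 -> 651 -> 201
4: 598
5: 689
6: 915
7: —
8: —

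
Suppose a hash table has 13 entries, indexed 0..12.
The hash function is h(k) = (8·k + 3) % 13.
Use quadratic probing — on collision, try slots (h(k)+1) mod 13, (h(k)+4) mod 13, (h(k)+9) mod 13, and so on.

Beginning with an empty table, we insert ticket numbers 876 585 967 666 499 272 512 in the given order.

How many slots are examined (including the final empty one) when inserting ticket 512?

876 hashes to 4; slot 4 is free => place at 4.
585 hashes to 3; slot 3 is free => place at 3.
967 hashes to 4; 4 taken => place at 5.
666 hashes to 1; slot 1 is free => place at 1.
499 hashes to 4; 4,5 taken => place at 8.
272 hashes to 8; 8 taken => place at 9.
512 hashes to 4; 4,5,8 taken => place at 0.
Table: [512, 666, ∅, 585, 876, 967, ∅, ∅, 499, 272, ∅, ∅, ∅]

4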